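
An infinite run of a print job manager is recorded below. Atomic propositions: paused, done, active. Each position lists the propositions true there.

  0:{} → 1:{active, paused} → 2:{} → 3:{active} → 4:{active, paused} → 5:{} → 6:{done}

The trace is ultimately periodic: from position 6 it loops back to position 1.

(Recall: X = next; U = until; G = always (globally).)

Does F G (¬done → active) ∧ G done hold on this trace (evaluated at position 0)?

Does not hold

G (¬done → active) is false at every position 0..6, so it never becomes true and F G (¬done → active) fails.
done must hold at every position from 0 onward. It fails at position 0, so G done is false.
At position 0: F G (¬done → active) is false; G done is false; so F G (¬done → active) ∧ G done is false.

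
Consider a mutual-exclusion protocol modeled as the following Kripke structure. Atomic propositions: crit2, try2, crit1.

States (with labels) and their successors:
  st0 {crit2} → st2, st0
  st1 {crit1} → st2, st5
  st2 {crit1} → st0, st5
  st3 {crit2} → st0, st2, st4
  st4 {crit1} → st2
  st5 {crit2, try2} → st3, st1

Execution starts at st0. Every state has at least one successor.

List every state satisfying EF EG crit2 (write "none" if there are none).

States satisfying EG crit2: {st0, st3, st5}.
States satisfying EF EG crit2: {st0, st1, st2, st3, st4, st5}.

{st0, st1, st2, st3, st4, st5}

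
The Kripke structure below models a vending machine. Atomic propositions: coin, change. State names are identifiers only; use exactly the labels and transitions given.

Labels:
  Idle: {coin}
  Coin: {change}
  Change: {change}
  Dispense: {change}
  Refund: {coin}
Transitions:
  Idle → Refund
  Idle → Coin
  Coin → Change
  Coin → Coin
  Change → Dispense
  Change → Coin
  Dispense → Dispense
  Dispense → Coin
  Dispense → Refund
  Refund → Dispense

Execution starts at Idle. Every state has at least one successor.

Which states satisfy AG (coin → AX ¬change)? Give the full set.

States satisfying coin → AX ¬change: {Coin, Change, Dispense}.
States satisfying AG (coin → AX ¬change): ∅.

none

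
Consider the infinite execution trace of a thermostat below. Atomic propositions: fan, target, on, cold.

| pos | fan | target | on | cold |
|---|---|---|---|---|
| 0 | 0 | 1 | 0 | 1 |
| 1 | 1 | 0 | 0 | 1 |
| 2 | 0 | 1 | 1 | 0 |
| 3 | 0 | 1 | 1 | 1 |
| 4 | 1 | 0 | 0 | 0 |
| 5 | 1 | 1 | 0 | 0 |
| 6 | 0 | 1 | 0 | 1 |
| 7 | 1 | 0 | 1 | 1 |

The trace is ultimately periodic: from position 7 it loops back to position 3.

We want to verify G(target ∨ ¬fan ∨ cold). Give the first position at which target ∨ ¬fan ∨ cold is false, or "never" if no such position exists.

Check target ∨ ¬fan ∨ cold at each position in order: 0 ✓, 1 ✓, 2 ✓, 3 ✓.
At position 4 the labels are {fan}, so target ∨ ¬fan ∨ cold is false there. This is the first violation.

4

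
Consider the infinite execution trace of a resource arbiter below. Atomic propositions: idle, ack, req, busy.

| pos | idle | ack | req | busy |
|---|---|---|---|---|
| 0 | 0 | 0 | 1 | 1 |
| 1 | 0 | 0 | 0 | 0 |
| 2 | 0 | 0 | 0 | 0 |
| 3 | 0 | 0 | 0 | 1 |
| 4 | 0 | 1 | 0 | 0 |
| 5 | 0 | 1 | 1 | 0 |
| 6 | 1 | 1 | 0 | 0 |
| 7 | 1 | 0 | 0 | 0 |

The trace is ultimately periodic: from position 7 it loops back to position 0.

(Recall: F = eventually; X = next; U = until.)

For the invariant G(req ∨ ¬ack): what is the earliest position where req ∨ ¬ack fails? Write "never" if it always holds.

Check req ∨ ¬ack at each position in order: 0 ✓, 1 ✓, 2 ✓, 3 ✓.
At position 4 the labels are {ack}, so req ∨ ¬ack is false there. This is the first violation.

4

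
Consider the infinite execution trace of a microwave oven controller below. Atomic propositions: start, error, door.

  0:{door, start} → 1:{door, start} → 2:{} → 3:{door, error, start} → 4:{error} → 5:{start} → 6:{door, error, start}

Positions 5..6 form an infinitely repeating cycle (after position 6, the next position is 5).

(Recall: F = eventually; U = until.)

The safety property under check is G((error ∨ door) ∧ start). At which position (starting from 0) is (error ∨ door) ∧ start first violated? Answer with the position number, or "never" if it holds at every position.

2

Check (error ∨ door) ∧ start at each position in order: 0 ✓, 1 ✓.
At position 2 the labels are {}, so (error ∨ door) ∧ start is false there. This is the first violation.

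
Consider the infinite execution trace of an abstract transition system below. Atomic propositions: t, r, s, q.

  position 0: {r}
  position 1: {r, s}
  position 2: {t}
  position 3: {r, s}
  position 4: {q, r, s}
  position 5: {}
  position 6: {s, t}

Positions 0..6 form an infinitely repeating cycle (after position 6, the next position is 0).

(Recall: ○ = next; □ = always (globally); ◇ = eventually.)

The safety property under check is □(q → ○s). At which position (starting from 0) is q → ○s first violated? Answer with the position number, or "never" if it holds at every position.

Check q → ○s at each position in order: 0 ✓, 1 ✓, 2 ✓, 3 ✓.
At position 4 the labels are {q, r, s} and the next position 5 has {}, so q → ○s is false there. This is the first violation.

4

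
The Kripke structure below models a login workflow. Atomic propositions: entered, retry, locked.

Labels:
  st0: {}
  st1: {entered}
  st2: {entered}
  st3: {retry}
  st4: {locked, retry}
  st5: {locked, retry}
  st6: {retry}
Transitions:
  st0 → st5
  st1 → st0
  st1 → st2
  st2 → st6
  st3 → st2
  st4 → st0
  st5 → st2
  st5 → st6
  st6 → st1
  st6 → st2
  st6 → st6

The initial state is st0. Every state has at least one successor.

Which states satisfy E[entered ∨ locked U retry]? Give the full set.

States satisfying entered ∨ locked: {st1, st2, st4, st5}.
States satisfying retry: {st3, st4, st5, st6}.
States satisfying E[entered ∨ locked U retry]: {st1, st2, st3, st4, st5, st6}.

{st1, st2, st3, st4, st5, st6}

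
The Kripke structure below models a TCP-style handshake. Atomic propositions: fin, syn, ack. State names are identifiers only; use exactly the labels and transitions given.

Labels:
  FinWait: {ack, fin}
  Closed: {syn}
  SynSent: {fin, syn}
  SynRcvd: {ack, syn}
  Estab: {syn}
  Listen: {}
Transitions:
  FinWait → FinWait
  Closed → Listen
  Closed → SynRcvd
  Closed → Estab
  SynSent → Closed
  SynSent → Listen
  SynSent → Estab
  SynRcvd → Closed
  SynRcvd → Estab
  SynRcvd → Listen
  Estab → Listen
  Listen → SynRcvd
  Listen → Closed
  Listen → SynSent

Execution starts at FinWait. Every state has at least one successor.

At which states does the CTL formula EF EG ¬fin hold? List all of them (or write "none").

States satisfying EG ¬fin: {Closed, SynRcvd, Estab, Listen}.
States satisfying EF EG ¬fin: {Closed, SynSent, SynRcvd, Estab, Listen}.

{Closed, SynSent, SynRcvd, Estab, Listen}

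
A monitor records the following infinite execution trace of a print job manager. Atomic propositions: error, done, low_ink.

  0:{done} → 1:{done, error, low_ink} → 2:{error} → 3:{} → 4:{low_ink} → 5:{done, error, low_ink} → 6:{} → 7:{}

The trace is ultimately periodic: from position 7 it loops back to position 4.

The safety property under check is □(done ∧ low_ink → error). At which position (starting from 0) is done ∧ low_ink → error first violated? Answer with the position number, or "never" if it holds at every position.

never

done ∧ low_ink → error holds at every position 0..7, and those are all the positions the trace ever visits, so the invariant □(done ∧ low_ink → error) is never violated.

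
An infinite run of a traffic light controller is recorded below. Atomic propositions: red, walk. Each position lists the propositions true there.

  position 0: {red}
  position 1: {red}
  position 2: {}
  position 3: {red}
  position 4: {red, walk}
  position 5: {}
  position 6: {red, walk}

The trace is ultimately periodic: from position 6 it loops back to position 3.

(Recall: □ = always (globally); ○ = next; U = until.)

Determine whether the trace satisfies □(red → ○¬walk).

red → ○¬walk must hold at every position from 0 onward. It fails at position 3, so □(red → ○¬walk) is false.
Positions where red holds: 0, 1, 3, 4, 6.
Check ○¬walk at each: 0→ok, 1→ok, 3→fails, 4→ok, 6→ok.

No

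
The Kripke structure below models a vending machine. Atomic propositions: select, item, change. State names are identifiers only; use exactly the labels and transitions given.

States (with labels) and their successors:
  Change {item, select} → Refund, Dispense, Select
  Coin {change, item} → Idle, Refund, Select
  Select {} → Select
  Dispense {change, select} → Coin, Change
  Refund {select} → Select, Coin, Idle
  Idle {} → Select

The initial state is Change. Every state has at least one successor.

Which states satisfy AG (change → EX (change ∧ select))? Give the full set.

States satisfying change → EX (change ∧ select): {Change, Select, Refund, Idle}.
States satisfying AG (change → EX (change ∧ select)): {Select, Idle}.

{Select, Idle}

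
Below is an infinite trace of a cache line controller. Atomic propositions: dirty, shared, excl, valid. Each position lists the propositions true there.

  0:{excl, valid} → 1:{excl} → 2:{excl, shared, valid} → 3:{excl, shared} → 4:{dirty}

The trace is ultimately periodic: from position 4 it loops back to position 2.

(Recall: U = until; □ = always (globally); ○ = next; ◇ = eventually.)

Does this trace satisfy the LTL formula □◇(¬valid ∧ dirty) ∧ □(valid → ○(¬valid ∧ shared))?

Does not hold

◇(¬valid ∧ dirty) holds at every position 0..4, and those are all positions ever visited, so □◇(¬valid ∧ dirty) holds.
valid → ○(¬valid ∧ shared) must hold at every position from 0 onward. It fails at position 0, so □(valid → ○(¬valid ∧ shared)) is false.
Positions where valid holds: 0, 2.
Check ○(¬valid ∧ shared) at each: 0→fails, 2→ok.
At position 0: □◇(¬valid ∧ dirty) is true; □(valid → ○(¬valid ∧ shared)) is false; so □◇(¬valid ∧ dirty) ∧ □(valid → ○(¬valid ∧ shared)) is false.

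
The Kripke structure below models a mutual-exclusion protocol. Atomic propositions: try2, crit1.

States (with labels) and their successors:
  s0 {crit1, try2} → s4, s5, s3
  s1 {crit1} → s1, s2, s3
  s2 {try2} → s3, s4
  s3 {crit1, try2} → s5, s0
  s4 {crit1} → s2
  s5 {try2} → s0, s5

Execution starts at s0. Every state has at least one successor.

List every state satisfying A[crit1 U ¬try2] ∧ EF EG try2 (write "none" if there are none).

{s1, s4}

States satisfying crit1: {s0, s1, s3, s4}.
States satisfying ¬try2: {s1, s4}.
States satisfying A[crit1 U ¬try2]: {s1, s4}.
States satisfying EG try2: {s0, s2, s3, s5}.
States satisfying EF EG try2: {s0, s1, s2, s3, s4, s5}.
States satisfying A[crit1 U ¬try2] ∧ EF EG try2: {s1, s4}.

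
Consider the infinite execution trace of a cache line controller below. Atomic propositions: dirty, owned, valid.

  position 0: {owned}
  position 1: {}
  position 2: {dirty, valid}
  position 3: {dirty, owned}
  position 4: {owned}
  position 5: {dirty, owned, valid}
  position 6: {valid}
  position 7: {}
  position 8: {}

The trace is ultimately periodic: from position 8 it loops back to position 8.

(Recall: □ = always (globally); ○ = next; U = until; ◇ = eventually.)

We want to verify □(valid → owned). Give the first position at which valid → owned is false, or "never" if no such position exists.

2

Check valid → owned at each position in order: 0 ✓, 1 ✓.
At position 2 the labels are {dirty, valid}, so valid → owned is false there. This is the first violation.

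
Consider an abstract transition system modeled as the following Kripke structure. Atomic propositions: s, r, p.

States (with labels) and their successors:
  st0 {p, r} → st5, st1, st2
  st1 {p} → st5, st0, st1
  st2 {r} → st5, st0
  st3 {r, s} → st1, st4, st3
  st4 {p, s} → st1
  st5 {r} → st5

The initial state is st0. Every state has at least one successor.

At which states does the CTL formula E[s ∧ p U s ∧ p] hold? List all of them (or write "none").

States satisfying s ∧ p: {st4}.
States satisfying E[s ∧ p U s ∧ p]: {st4}.

{st4}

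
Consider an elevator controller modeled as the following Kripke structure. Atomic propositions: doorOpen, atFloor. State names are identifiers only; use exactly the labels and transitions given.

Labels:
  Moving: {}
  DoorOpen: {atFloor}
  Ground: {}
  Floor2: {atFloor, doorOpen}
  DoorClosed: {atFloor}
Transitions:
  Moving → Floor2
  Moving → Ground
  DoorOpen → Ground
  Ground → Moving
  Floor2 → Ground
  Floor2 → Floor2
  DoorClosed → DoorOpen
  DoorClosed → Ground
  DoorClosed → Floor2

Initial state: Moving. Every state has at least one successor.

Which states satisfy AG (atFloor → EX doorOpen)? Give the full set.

States satisfying atFloor → EX doorOpen: {Moving, Ground, Floor2, DoorClosed}.
States satisfying AG (atFloor → EX doorOpen): {Moving, Ground, Floor2}.

{Moving, Ground, Floor2}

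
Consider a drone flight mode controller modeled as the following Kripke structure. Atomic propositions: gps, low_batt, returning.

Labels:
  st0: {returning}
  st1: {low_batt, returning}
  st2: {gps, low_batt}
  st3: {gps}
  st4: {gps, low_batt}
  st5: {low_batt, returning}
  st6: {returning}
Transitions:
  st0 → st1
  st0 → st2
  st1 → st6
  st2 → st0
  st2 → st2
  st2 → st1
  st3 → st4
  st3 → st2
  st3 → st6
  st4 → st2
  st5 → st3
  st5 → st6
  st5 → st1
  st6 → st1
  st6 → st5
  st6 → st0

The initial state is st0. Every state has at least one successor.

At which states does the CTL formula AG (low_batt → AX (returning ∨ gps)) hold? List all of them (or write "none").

{st0, st1, st2, st3, st4, st5, st6}

States satisfying low_batt → AX (returning ∨ gps): {st0, st1, st2, st3, st4, st5, st6}.
States satisfying AG (low_batt → AX (returning ∨ gps)): {st0, st1, st2, st3, st4, st5, st6}.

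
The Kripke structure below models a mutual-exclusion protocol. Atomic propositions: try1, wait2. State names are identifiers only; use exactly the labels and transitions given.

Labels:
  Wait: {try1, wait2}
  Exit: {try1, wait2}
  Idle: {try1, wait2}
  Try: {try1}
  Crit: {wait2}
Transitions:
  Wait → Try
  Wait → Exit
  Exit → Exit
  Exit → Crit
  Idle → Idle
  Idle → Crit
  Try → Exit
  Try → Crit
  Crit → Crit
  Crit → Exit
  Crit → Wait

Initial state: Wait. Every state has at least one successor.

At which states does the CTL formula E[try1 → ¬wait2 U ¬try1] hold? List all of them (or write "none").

{Try, Crit}

States satisfying try1 → ¬wait2: {Try, Crit}.
States satisfying ¬try1: {Crit}.
States satisfying E[try1 → ¬wait2 U ¬try1]: {Try, Crit}.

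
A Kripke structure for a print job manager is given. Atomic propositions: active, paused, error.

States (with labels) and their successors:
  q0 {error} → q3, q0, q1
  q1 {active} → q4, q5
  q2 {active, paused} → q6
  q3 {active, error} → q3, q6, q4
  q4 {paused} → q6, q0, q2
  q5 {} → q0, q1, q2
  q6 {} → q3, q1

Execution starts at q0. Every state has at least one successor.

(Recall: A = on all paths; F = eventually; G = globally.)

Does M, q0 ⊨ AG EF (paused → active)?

States satisfying EF (paused → active): {q0, q1, q2, q3, q4, q5, q6}.
States satisfying AG EF (paused → active): {q0, q1, q2, q3, q4, q5, q6}.
Every state reachable from q0 satisfies EF (paused → active).
q0 ∈ Sat(AG EF (paused → active)).

Holds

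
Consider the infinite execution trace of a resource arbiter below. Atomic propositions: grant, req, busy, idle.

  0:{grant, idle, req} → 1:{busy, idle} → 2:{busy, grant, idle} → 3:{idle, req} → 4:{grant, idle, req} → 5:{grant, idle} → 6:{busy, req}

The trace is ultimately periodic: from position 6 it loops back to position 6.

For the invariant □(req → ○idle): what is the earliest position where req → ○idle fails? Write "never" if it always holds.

Check req → ○idle at each position in order: 0 ✓, 1 ✓, 2 ✓, 3 ✓, 4 ✓, 5 ✓.
At position 6 the labels are {busy, req} and the next position 6 has {busy, req}, so req → ○idle is false there. This is the first violation.

6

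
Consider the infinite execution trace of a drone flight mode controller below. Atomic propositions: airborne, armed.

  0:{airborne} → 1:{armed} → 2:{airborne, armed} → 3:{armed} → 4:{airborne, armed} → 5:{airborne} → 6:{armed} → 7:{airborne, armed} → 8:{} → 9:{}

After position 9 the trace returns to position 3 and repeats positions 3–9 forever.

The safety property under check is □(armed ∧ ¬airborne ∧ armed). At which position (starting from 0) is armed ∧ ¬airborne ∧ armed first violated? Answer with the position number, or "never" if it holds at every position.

At position 0 the labels are {airborne}, so armed ∧ ¬airborne ∧ armed is false there. This is the first violation.

0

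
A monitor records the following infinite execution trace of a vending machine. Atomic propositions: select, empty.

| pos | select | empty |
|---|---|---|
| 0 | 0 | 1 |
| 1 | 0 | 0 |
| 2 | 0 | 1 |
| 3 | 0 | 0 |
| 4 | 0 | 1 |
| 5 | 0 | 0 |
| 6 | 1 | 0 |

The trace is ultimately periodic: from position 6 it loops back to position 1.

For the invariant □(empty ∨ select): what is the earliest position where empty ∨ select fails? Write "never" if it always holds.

Check empty ∨ select at each position in order: 0 ✓.
At position 1 the labels are {}, so empty ∨ select is false there. This is the first violation.

1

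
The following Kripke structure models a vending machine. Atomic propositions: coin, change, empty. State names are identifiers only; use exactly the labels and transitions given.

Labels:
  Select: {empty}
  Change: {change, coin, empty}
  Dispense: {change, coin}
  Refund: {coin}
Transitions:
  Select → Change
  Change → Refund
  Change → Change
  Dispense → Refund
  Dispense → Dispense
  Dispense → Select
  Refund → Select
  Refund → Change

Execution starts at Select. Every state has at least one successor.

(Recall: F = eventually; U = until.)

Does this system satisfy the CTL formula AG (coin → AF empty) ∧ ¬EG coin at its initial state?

States satisfying coin → AF empty: {Select, Change, Refund}.
States satisfying AG (coin → AF empty): {Select, Change, Refund}.
States satisfying coin: {Change, Dispense, Refund}.
States satisfying EG coin: {Change, Dispense, Refund}.
States satisfying ¬EG coin: {Select}.
States satisfying AG (coin → AF empty) ∧ ¬EG coin: {Select}.
Select ∈ Sat(AG (coin → AF empty) ∧ ¬EG coin).

Yes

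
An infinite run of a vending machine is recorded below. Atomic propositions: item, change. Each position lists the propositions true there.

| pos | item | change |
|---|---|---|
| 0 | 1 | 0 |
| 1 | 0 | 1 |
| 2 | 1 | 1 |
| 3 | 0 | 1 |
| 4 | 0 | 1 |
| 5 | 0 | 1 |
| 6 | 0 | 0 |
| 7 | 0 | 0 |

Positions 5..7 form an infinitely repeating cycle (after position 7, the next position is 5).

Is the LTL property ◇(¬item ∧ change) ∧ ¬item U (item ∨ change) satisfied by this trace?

¬item ∧ change holds at position 1, which is reachable from 0, so ◇(¬item ∧ change) holds.
Walking from position 0: item ∨ change first holds at position 0, and ¬item holds at every earlier position along the way, so ¬item U (item ∨ change) holds.
At position 0: ◇(¬item ∧ change) is true; ¬item U (item ∨ change) is true; so ◇(¬item ∧ change) ∧ ¬item U (item ∨ change) is true.

Satisfied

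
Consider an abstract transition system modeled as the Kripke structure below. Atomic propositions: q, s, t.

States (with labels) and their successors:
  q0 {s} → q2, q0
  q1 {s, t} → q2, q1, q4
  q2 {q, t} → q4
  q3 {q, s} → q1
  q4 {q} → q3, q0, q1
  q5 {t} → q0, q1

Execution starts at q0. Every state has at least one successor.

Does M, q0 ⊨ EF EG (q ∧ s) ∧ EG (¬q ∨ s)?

States satisfying EG (q ∧ s): ∅.
States satisfying EF EG (q ∧ s): ∅.
States satisfying ¬q ∨ s: {q0, q1, q3, q5}.
States satisfying EG (¬q ∨ s): {q0, q1, q3, q5}.
States satisfying EF EG (q ∧ s) ∧ EG (¬q ∨ s): ∅.
q0 ∉ Sat(EF EG (q ∧ s) ∧ EG (¬q ∨ s)).

Does not hold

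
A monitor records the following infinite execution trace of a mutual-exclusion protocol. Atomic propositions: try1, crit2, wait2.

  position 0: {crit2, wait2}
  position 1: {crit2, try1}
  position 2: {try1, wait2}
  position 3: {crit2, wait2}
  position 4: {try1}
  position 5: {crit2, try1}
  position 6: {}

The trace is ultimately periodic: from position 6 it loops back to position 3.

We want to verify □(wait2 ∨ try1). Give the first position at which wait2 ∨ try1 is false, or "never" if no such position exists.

6

Check wait2 ∨ try1 at each position in order: 0 ✓, 1 ✓, 2 ✓, 3 ✓, 4 ✓, 5 ✓.
At position 6 the labels are {}, so wait2 ∨ try1 is false there. This is the first violation.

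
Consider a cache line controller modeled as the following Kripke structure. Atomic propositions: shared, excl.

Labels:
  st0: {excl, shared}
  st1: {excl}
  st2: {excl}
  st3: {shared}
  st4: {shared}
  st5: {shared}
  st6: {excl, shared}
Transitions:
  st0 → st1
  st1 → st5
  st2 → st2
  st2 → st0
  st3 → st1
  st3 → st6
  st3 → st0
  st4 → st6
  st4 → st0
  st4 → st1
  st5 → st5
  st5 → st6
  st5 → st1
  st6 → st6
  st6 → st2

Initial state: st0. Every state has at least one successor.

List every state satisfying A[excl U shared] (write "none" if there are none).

States satisfying excl: {st0, st1, st2, st6}.
States satisfying shared: {st0, st3, st4, st5, st6}.
States satisfying A[excl U shared]: {st0, st1, st3, st4, st5, st6}.

{st0, st1, st3, st4, st5, st6}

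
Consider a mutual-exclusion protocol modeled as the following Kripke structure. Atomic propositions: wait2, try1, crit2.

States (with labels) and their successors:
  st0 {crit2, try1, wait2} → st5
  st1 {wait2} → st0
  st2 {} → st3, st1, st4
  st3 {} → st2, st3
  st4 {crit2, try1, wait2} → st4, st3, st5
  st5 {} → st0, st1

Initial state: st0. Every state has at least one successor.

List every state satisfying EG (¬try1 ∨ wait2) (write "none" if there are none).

States satisfying ¬try1 ∨ wait2: {st0, st1, st2, st3, st4, st5}.
States satisfying EG (¬try1 ∨ wait2): {st0, st1, st2, st3, st4, st5}.

{st0, st1, st2, st3, st4, st5}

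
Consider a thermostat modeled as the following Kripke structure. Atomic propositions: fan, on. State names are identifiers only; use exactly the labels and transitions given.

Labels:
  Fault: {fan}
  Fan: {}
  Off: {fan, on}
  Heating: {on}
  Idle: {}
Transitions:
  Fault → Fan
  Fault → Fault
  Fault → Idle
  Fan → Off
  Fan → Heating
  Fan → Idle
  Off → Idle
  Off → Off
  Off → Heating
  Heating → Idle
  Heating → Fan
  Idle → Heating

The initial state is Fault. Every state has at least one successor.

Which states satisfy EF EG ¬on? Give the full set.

{Fault}

States satisfying EG ¬on: {Fault}.
States satisfying EF EG ¬on: {Fault}.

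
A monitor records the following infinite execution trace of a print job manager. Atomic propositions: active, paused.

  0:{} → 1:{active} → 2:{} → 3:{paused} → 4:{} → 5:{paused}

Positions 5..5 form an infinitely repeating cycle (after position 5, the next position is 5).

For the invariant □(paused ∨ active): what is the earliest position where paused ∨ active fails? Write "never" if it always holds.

At position 0 the labels are {}, so paused ∨ active is false there. This is the first violation.

0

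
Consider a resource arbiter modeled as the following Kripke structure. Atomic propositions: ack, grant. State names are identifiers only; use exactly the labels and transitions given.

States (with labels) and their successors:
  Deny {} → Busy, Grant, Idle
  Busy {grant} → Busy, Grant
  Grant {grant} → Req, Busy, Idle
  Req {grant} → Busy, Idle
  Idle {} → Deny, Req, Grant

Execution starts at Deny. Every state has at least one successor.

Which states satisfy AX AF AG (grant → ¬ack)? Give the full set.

States satisfying AF AG (grant → ¬ack): {Deny, Busy, Grant, Req, Idle}.
States satisfying AX AF AG (grant → ¬ack): {Deny, Busy, Grant, Req, Idle}.

{Deny, Busy, Grant, Req, Idle}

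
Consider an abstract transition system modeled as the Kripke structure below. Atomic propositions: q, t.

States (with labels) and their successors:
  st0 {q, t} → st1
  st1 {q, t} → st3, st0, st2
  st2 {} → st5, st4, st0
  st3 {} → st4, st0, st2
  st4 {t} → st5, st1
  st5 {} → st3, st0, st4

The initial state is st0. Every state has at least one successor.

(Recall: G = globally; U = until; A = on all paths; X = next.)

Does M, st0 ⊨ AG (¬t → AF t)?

States satisfying ¬t → AF t: {st0, st1, st4}.
States satisfying AG (¬t → AF t): ∅.
st2 is reachable from st0 and violates ¬t → AF t, so AG fails at st0.
st0 ∉ Sat(AG (¬t → AF t)).

Does not hold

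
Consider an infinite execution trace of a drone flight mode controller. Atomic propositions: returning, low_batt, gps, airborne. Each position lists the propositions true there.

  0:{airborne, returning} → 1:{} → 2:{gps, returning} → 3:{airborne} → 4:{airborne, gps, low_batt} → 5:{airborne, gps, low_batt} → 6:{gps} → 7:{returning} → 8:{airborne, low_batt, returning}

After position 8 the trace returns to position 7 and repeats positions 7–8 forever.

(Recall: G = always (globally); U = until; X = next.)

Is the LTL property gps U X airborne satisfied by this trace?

Violated

Walking from position 0: at position 0, X airborne has not yet held and gps fails, so gps U X airborne is false.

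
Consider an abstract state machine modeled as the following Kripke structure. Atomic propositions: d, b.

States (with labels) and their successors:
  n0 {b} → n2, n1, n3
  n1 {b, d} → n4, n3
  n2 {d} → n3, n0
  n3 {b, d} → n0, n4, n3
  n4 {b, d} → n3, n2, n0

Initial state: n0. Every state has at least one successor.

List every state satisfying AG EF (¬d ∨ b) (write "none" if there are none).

States satisfying EF (¬d ∨ b): {n0, n1, n2, n3, n4}.
States satisfying AG EF (¬d ∨ b): {n0, n1, n2, n3, n4}.

{n0, n1, n2, n3, n4}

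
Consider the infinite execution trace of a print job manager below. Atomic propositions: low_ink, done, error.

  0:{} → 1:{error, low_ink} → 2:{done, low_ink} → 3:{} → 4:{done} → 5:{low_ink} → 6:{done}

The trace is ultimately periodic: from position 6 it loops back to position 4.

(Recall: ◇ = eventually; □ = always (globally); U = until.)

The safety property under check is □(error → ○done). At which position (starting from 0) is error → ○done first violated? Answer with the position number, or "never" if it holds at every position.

never

error → ○done holds at every position 0..6, and those are all the positions the trace ever visits, so the invariant □(error → ○done) is never violated.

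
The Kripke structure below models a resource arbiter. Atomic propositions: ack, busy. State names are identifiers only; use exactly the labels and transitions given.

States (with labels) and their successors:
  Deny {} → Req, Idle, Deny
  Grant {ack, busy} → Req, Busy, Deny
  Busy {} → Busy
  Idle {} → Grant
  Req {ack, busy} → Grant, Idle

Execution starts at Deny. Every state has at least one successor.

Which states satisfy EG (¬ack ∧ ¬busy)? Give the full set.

States satisfying ¬ack ∧ ¬busy: {Deny, Busy, Idle}.
States satisfying EG (¬ack ∧ ¬busy): {Deny, Busy}.

{Deny, Busy}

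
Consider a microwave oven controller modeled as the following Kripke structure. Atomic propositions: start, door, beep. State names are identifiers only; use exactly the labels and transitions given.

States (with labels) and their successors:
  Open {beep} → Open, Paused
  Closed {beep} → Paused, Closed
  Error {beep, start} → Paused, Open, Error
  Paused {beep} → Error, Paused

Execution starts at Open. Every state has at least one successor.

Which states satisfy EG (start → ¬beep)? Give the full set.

{Open, Closed, Paused}

States satisfying start → ¬beep: {Open, Closed, Paused}.
States satisfying EG (start → ¬beep): {Open, Closed, Paused}.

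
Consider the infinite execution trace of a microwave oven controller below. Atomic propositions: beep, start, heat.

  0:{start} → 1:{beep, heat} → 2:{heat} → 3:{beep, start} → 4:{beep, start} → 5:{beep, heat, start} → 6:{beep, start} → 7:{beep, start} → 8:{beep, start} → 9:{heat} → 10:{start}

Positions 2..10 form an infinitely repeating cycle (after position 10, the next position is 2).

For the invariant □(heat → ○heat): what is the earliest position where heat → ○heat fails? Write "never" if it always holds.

Check heat → ○heat at each position in order: 0 ✓, 1 ✓.
At position 2 the labels are {heat} and the next position 3 has {beep, start}, so heat → ○heat is false there. This is the first violation.

2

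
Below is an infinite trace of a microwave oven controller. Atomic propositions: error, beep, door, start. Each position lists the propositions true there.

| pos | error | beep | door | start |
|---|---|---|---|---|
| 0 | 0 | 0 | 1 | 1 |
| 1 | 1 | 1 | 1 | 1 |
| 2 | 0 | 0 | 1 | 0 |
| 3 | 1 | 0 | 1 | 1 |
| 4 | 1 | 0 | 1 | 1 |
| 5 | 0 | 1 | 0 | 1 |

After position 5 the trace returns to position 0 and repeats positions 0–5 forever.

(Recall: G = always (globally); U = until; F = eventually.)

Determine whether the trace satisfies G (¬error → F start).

Yes

¬error → F start holds at every position 0..5, and those are all positions ever visited, so G (¬error → F start) holds.
Positions where ¬error holds: 0, 2, 5.
Check F start at each: 0→ok, 2→ok, 5→ok.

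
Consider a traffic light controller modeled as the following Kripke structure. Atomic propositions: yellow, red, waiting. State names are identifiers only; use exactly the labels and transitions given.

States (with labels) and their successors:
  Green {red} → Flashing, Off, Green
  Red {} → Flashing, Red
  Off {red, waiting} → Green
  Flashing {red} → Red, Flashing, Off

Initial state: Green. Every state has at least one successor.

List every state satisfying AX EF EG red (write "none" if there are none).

{Green, Red, Off, Flashing}

States satisfying EF EG red: {Green, Red, Off, Flashing}.
States satisfying AX EF EG red: {Green, Red, Off, Flashing}.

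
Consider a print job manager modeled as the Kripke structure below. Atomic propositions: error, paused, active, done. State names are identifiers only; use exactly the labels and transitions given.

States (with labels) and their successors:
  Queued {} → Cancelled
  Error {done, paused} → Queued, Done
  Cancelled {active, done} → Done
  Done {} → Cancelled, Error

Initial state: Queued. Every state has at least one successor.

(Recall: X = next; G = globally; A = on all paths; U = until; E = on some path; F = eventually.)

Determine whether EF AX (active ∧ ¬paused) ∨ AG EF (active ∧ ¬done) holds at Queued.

Satisfied

States satisfying AX (active ∧ ¬paused): {Queued}.
States satisfying EF AX (active ∧ ¬paused): {Queued, Error, Cancelled, Done}.
States satisfying EF (active ∧ ¬done): ∅.
States satisfying AG EF (active ∧ ¬done): ∅.
States satisfying EF AX (active ∧ ¬paused) ∨ AG EF (active ∧ ¬done): {Queued, Error, Cancelled, Done}.
Queued ∈ Sat(EF AX (active ∧ ¬paused) ∨ AG EF (active ∧ ¬done)).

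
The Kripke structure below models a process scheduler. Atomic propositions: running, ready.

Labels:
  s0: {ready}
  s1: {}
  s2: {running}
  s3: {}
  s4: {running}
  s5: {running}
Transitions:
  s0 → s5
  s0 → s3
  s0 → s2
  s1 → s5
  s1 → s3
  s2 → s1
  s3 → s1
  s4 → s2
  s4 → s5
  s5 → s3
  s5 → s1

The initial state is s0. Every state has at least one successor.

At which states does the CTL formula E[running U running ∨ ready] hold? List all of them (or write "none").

States satisfying running: {s2, s4, s5}.
States satisfying running ∨ ready: {s0, s2, s4, s5}.
States satisfying E[running U running ∨ ready]: {s0, s2, s4, s5}.

{s0, s2, s4, s5}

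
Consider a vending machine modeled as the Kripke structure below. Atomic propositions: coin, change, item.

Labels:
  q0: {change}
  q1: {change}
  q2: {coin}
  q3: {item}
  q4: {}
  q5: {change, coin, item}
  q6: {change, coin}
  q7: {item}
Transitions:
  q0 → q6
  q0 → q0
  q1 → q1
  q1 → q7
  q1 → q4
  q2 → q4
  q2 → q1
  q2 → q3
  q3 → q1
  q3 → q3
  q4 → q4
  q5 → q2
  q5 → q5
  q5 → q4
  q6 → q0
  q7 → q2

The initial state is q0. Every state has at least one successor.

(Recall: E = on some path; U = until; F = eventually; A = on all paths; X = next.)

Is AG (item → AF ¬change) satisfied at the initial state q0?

States satisfying item → AF ¬change: {q0, q1, q2, q3, q4, q6, q7}.
States satisfying AG (item → AF ¬change): {q0, q1, q2, q3, q4, q6, q7}.
Every state reachable from q0 satisfies item → AF ¬change.
q0 ∈ Sat(AG (item → AF ¬change)).

Yes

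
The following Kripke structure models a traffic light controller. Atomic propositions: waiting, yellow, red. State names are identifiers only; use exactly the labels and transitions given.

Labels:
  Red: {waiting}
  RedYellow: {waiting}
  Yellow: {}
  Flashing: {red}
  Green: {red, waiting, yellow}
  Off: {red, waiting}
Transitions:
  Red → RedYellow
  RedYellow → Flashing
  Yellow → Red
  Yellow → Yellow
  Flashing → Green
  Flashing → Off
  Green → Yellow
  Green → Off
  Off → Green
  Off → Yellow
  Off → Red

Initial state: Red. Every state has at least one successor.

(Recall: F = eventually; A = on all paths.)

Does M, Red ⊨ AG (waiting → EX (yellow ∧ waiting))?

No

States satisfying waiting → EX (yellow ∧ waiting): {Yellow, Flashing, Off}.
States satisfying AG (waiting → EX (yellow ∧ waiting)): ∅.
Green is reachable from Red and violates waiting → EX (yellow ∧ waiting), so AG fails at Red.
Red ∉ Sat(AG (waiting → EX (yellow ∧ waiting))).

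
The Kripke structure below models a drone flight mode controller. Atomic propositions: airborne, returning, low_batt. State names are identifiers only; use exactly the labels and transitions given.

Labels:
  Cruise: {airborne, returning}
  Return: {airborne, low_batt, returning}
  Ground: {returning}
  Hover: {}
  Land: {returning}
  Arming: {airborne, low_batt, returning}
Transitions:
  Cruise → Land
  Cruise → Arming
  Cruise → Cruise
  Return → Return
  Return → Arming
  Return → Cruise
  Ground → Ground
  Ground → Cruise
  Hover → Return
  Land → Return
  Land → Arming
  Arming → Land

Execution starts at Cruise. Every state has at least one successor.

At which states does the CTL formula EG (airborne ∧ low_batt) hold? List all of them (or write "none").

{Return}

States satisfying airborne ∧ low_batt: {Return, Arming}.
States satisfying EG (airborne ∧ low_batt): {Return}.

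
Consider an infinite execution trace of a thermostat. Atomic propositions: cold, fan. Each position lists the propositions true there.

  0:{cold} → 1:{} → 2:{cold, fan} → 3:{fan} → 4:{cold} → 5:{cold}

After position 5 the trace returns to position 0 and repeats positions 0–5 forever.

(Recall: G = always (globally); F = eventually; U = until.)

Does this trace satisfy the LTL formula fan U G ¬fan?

No

Walking from position 0: at position 0, G ¬fan has not yet held and fan fails, so fan U G ¬fan is false.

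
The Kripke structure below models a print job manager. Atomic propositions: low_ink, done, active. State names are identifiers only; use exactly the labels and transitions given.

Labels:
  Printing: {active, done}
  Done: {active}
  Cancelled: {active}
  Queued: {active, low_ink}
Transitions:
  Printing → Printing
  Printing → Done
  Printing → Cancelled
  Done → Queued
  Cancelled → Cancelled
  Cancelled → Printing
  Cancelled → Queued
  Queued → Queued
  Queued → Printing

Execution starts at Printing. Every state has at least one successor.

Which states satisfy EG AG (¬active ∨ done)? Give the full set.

none

States satisfying AG (¬active ∨ done): ∅.
States satisfying EG AG (¬active ∨ done): ∅.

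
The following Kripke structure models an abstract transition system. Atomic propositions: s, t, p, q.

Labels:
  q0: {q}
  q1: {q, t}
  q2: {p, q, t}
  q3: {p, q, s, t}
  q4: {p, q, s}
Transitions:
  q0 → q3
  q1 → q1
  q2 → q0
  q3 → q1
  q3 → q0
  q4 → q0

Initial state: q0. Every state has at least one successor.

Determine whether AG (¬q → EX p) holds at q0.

States satisfying ¬q → EX p: {q0, q1, q2, q3, q4}.
States satisfying AG (¬q → EX p): {q0, q1, q2, q3, q4}.
Every state reachable from q0 satisfies ¬q → EX p.
q0 ∈ Sat(AG (¬q → EX p)).

Yes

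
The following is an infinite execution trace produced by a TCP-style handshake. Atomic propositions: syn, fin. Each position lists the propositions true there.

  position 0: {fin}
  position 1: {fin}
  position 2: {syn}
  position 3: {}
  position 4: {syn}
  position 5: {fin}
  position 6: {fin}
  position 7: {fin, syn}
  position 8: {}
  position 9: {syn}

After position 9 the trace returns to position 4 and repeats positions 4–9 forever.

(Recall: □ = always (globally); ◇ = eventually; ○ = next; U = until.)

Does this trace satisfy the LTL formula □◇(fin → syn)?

Holds

◇(fin → syn) holds at every position 0..9, and those are all positions ever visited, so □◇(fin → syn) holds.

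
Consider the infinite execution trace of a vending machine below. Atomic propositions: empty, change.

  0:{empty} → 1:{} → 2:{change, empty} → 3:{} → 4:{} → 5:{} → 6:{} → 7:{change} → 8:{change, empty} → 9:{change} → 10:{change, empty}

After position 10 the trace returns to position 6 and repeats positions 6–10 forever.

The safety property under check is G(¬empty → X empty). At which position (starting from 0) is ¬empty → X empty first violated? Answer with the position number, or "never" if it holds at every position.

3

Check ¬empty → X empty at each position in order: 0 ✓, 1 ✓, 2 ✓.
At position 3 the labels are {} and the next position 4 has {}, so ¬empty → X empty is false there. This is the first violation.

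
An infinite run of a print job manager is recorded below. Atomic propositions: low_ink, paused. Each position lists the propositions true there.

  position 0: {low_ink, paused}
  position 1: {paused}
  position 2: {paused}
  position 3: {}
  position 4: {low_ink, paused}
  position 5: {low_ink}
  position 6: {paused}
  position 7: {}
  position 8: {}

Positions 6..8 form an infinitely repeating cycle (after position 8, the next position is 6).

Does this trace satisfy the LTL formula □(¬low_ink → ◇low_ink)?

¬low_ink → ◇low_ink must hold at every position from 0 onward. It fails at position 6, so □(¬low_ink → ◇low_ink) is false.
Positions where ¬low_ink holds: 1, 2, 3, 6, 7, 8.
Check ◇low_ink at each: 1→ok, 2→ok, 3→ok, 6→fails, 7→fails, 8→fails.

No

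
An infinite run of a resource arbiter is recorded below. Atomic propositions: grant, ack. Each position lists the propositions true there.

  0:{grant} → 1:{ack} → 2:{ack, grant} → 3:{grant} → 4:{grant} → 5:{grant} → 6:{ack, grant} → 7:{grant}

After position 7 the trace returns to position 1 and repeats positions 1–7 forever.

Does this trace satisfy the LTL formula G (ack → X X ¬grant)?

ack → X X ¬grant must hold at every position from 0 onward. It fails at position 1, so G (ack → X X ¬grant) is false.
Positions where ack holds: 1, 2, 6.
Check X X ¬grant at each: 1→fails, 2→fails, 6→ok.

No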